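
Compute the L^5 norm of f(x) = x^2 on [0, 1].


Step 1: ||f||_5 = (integral_0^1 |x^2|^5 dx)^(1/5)
     = (integral_0^1 x^10 dx)^(1/5)
Step 2: integral_0^1 x^10 dx = [x^11/(11)] from 0 to 1 = 1^11/11
     = 1/11 = 0.090909
Step 3: ||f||_5 = (0.090909)^(1/5) = 0.619044


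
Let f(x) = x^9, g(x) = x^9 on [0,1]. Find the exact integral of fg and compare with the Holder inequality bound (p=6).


Step 1: Exact integral of f*g = integral(x^18, 0, 1) = 1/19
     = 0.052632
Step 2: Holder bound with p=6, q=1.2:
  ||f||_p = (integral x^54 dx)^(1/6) = (1/55)^(1/6) = 0.51279
  ||g||_q = (integral x^10.8 dx)^(1/1.2) = (1/11.8)^(1/1.2) = 0.127869
Step 3: Holder bound = ||f||_p * ||g||_q = 0.51279 * 0.127869 = 0.06557
Verification: 0.052632 <= 0.06557 (Holder holds)


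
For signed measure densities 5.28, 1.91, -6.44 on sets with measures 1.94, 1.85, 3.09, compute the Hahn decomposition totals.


Step 1: Compute signed measure on each set:
  Set 1: 5.28 * 1.94 = 10.2432
  Set 2: 1.91 * 1.85 = 3.5335
  Set 3: -6.44 * 3.09 = -19.8996
Step 2: Total signed measure = (10.2432) + (3.5335) + (-19.8996)
     = -6.1229
Step 3: Positive part mu+(X) = sum of positive contributions = 13.7767
Step 4: Negative part mu-(X) = |sum of negative contributions| = 19.8996


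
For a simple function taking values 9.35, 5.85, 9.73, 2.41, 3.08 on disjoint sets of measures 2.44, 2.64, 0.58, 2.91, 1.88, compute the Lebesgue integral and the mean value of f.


Step 1: Integral = sum(value_i * measure_i)
= 9.35*2.44 + 5.85*2.64 + 9.73*0.58 + 2.41*2.91 + 3.08*1.88
= 22.814 + 15.444 + 5.6434 + 7.0131 + 5.7904
= 56.7049
Step 2: Total measure of domain = 2.44 + 2.64 + 0.58 + 2.91 + 1.88 = 10.45
Step 3: Average value = 56.7049 / 10.45 = 5.426306


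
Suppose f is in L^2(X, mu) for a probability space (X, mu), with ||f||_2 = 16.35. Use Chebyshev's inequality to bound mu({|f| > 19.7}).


Chebyshev/Markov inequality: mu(|f| > eps) <= (||f||_p / eps)^p
Step 1: ||f||_2 / eps = 16.35 / 19.7 = 0.829949
Step 2: Raise to power p = 2:
  (0.829949)^2 = 0.688816
Step 3: Therefore mu(|f| > 19.7) <= 0.688816


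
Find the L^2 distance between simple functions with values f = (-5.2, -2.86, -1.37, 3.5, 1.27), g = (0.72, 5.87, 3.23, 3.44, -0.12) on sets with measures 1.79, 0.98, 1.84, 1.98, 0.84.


Step 1: Compute differences f_i - g_i:
  -5.2 - 0.72 = -5.92
  -2.86 - 5.87 = -8.73
  -1.37 - 3.23 = -4.6
  3.5 - 3.44 = 0.06
  1.27 - -0.12 = 1.39
Step 2: Compute |diff|^2 * measure for each set:
  |-5.92|^2 * 1.79 = 35.0464 * 1.79 = 62.733056
  |-8.73|^2 * 0.98 = 76.2129 * 0.98 = 74.688642
  |-4.6|^2 * 1.84 = 21.16 * 1.84 = 38.9344
  |0.06|^2 * 1.98 = 0.0036 * 1.98 = 0.007128
  |1.39|^2 * 0.84 = 1.9321 * 0.84 = 1.622964
Step 3: Sum = 177.98619
Step 4: ||f-g||_2 = (177.98619)^(1/2) = 13.341147


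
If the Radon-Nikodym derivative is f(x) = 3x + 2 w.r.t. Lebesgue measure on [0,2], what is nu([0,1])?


nu(A) = integral_A (dnu/dmu) dmu = integral_0^1 (3x + 2) dx
Step 1: Antiderivative F(x) = (3/2)x^2 + 2x
Step 2: F(1) = (3/2)*1^2 + 2*1 = 1.5 + 2 = 3.5
Step 3: F(0) = (3/2)*0^2 + 2*0 = 0.0 + 0 = 0.0
Step 4: nu([0,1]) = F(1) - F(0) = 3.5 - 0.0 = 3.5


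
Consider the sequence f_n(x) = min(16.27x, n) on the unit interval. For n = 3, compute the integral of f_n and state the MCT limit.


f(x) = 16.27x on [0,1]; f_n(x) = min(16.27x, n). At n = 3:
Step 1: f(x) reaches 3 at x = 3/16.27 = 0.184388
Step 2: integral(f_3) = integral(16.27x, 0, 0.184388) + integral(3, 0.184388, 1)
       = 16.27*0.184388^2/2 + 3*(1 - 0.184388)
       = 0.276583 + 2.446835
       = 2.723417
Step 3: As n -> infinity, f_n increases to f, so by MCT integral(f_n) -> integral(f) = 16.27/2 = 8.135.
Convergence: integral(f_3) = 2.723417 -> 8.135 as n -> infinity


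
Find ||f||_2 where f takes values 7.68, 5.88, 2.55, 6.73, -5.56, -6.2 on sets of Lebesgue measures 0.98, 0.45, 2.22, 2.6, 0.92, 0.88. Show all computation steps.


Step 1: Compute |f_i|^2 for each value:
  |7.68|^2 = 58.9824
  |5.88|^2 = 34.5744
  |2.55|^2 = 6.5025
  |6.73|^2 = 45.2929
  |-5.56|^2 = 30.9136
  |-6.2|^2 = 38.44
Step 2: Multiply by measures and sum:
  58.9824 * 0.98 = 57.802752
  34.5744 * 0.45 = 15.55848
  6.5025 * 2.22 = 14.43555
  45.2929 * 2.6 = 117.76154
  30.9136 * 0.92 = 28.440512
  38.44 * 0.88 = 33.8272
Sum = 57.802752 + 15.55848 + 14.43555 + 117.76154 + 28.440512 + 33.8272 = 267.826034
Step 3: Take the p-th root:
||f||_2 = (267.826034)^(1/2) = 16.365391


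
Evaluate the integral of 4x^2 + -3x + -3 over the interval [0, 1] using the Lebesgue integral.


The Lebesgue integral of a Riemann-integrable function agrees with the Riemann integral.
Antiderivative F(x) = (4/3)x^3 + (-3/2)x^2 + -3x
F(1) = (4/3)*1^3 + (-3/2)*1^2 + -3*1
     = (4/3)*1 + (-3/2)*1 + -3*1
     = 1.333333 + -1.5 + -3
     = -3.166667
F(0) = 0.0
Integral = F(1) - F(0) = -3.166667 - 0.0 = -3.166667


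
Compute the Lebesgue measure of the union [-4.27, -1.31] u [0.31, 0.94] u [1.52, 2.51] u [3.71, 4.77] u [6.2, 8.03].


For pairwise disjoint intervals, m(union) = sum of lengths.
= (-1.31 - -4.27) + (0.94 - 0.31) + (2.51 - 1.52) + (4.77 - 3.71) + (8.03 - 6.2)
= 2.96 + 0.63 + 0.99 + 1.06 + 1.83
= 7.47


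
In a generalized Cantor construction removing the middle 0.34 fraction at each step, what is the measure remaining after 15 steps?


Step 1: At each step, fraction remaining = 1 - 0.34 = 0.66
Step 2: After 15 steps, measure = (0.66)^15
Result = 0.001964


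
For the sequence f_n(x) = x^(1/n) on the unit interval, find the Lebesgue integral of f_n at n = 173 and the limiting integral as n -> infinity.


At n = 173: f_173(x) = x^(1/173).
Step 1: integral(x^(1/173), 0, 1) = [x^(1/173+1) / (1/173+1)] from 0 to 1
     = 1 / (1/173 + 1) = 1 / ((173+1)/173) = 173/(173+1)
     = 173/174 = 0.994253
Step 2: As n -> infinity, f_n(x) = x^(1/n) -> 1 for x in (0,1], and f_n is increasing in n.
By MCT, lim_n integral(f_n) = integral(lim_n f_n) = integral(1, 0, 1) = 1.
Step 3: Verify convergence: 173/174 = 0.994253 -> 1


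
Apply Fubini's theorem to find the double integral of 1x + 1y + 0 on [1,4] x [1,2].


By Fubini, integrate in x first, then y.
Step 1: Fix y, integrate over x in [1,4]:
  integral(1x + 1y + 0, x=1..4)
  = 1*(4^2 - 1^2)/2 + (1y + 0)*(4 - 1)
  = 7.5 + (1y + 0)*3
  = 7.5 + 3y + 0
  = 7.5 + 3y
Step 2: Integrate over y in [1,2]:
  integral(7.5 + 3y, y=1..2)
  = 7.5*1 + 3*(2^2 - 1^2)/2
  = 7.5 + 4.5
  = 12


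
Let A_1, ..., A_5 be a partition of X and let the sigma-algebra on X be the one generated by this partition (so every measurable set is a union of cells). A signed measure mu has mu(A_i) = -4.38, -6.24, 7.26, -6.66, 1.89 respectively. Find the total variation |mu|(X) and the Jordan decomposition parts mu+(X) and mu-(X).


Step 1: Every measurable set is a union of atoms (the cells / points), so a Hahn decomposition is
  obtained by grouping atoms by sign: P = union of atoms with mu > 0, N = union of the remaining atoms.
  Atoms in P (indices): 3, 5;  atoms in N (indices): 1, 2, 4
  Positive values: 7.26, 1.89
  Negative values: -4.38, -6.24, -6.66
Step 2: mu+(X) = mu(P) = sum of positive atom values = 9.15
Step 3: mu-(X) = -mu(N) = sum of |negative atom values| = 17.28
Step 4: |mu|(X) = mu+(X) + mu-(X) = 9.15 + 17.28 = 26.43


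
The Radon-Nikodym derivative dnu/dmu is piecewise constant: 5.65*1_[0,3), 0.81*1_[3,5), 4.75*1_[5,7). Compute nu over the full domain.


Integrate each piece of the Radon-Nikodym derivative:
Step 1: integral_0^3 5.65 dx = 5.65*(3-0) = 5.65*3 = 16.95
Step 2: integral_3^5 0.81 dx = 0.81*(5-3) = 0.81*2 = 1.62
Step 3: integral_5^7 4.75 dx = 4.75*(7-5) = 4.75*2 = 9.5
Total: 16.95 + 1.62 + 9.5 = 28.07


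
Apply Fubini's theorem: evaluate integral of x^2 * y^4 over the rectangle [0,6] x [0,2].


By Fubini's theorem, the double integral factors as a product of single integrals:
Step 1: integral_0^6 x^2 dx = [x^3/3] from 0 to 6
     = 6^3/3 = 72
Step 2: integral_0^2 y^4 dy = [y^5/5] from 0 to 2
     = 2^5/5 = 6.4
Step 3: Double integral = 72 * 6.4 = 460.8


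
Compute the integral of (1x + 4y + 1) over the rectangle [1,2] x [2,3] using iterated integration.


By Fubini, integrate in x first, then y.
Step 1: Fix y, integrate over x in [1,2]:
  integral(1x + 4y + 1, x=1..2)
  = 1*(2^2 - 1^2)/2 + (4y + 1)*(2 - 1)
  = 1.5 + (4y + 1)*1
  = 1.5 + 4y + 1
  = 2.5 + 4y
Step 2: Integrate over y in [2,3]:
  integral(2.5 + 4y, y=2..3)
  = 2.5*1 + 4*(3^2 - 2^2)/2
  = 2.5 + 10
  = 12.5


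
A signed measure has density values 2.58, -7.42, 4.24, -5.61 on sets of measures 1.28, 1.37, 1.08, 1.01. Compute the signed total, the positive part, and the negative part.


Step 1: Compute signed measure on each set:
  Set 1: 2.58 * 1.28 = 3.3024
  Set 2: -7.42 * 1.37 = -10.1654
  Set 3: 4.24 * 1.08 = 4.5792
  Set 4: -5.61 * 1.01 = -5.6661
Step 2: Total signed measure = (3.3024) + (-10.1654) + (4.5792) + (-5.6661)
     = -7.9499
Step 3: Positive part mu+(X) = sum of positive contributions = 7.8816
Step 4: Negative part mu-(X) = |sum of negative contributions| = 15.8315


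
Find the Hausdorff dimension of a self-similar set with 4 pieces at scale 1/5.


For a self-similar set with N copies scaled by 1/r:
dim_H = log(N)/log(r) = log(4)/log(5)
= 1.386294/1.609438
= 0.861353


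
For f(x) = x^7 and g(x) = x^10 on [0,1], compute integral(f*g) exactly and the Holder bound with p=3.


Step 1: Exact integral of f*g = integral(x^17, 0, 1) = 1/18
     = 0.055556
Step 2: Holder bound with p=3, q=1.5:
  ||f||_p = (integral x^21 dx)^(1/3) = (1/22)^(1/3) = 0.356883
  ||g||_q = (integral x^15 dx)^(1/1.5) = (1/16)^(1/1.5) = 0.15749
Step 3: Holder bound = ||f||_p * ||g||_q = 0.356883 * 0.15749 = 0.056206
Verification: 0.055556 <= 0.056206 (Holder holds)


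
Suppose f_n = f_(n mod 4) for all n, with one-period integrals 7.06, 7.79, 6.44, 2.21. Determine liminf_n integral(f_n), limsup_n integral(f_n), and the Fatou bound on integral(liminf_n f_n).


The sequence (integral(f_n)) is periodic with period 4, repeating the values 7.06, 7.79, 6.44, 2.21 indefinitely.
Step 1: For a periodic sequence, every tail (a_m, a_(m+1), ...) contains all 4 period values infinitely often.
Step 2: Hence inf of every tail = min of the period values = min(7.06, 7.79, 6.44, 2.21) = 2.21.
        liminf_n integral(f_n) = sup over m of (inf of tail from m) = 2.21.
Step 3: Similarly sup of every tail = max of the period values = 7.79.
        limsup_n integral(f_n) = 7.79.
Step 4: Fatou's lemma: integral(liminf_n f_n) <= liminf_n integral(f_n) = 2.21.
        So the integral of the pointwise liminf is at most 2.21.


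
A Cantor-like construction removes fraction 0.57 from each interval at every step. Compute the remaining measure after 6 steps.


Step 1: At each step, fraction remaining = 1 - 0.57 = 0.43
Step 2: After 6 steps, measure = (0.43)^6
Step 3: Computing the power step by step:
  After step 1: 0.43
  After step 2: 0.1849
  After step 3: 0.079507
  After step 4: 0.034188
  After step 5: 0.014701
  ...
Result = 0.006321


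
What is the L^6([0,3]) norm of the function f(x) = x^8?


Step 1: ||f||_6 = (integral_0^3 |x^8|^6 dx)^(1/6)
     = (integral_0^3 x^48 dx)^(1/6)
Step 2: integral_0^3 x^48 dx = [x^49/(49)] from 0 to 3 = 3^49/49
     = 239299329230617529590083/49 = 4.883660e+21
Step 3: ||f||_6 = (4.883660e+21)^(1/6) = 4118.991542


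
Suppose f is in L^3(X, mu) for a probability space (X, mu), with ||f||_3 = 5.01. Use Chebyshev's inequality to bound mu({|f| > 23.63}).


Chebyshev/Markov inequality: mu(|f| > eps) <= (||f||_p / eps)^p
Step 1: ||f||_3 / eps = 5.01 / 23.63 = 0.212019
Step 2: Raise to power p = 3:
  (0.212019)^3 = 0.009531
Step 3: Therefore mu(|f| > 23.63) <= 0.009531


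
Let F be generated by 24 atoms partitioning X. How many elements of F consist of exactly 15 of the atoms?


Each element of F is a union of some subset of the 24 atoms.
Elements that are unions of exactly 15 atoms correspond to 15-element subsets of the 24 atoms.
Count = C(24, 15) = 24! / (15! * 9!) = 1307504.


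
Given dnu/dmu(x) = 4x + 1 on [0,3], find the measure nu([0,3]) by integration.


nu(A) = integral_A (dnu/dmu) dmu = integral_0^3 (4x + 1) dx
Step 1: Antiderivative F(x) = (4/2)x^2 + 1x
Step 2: F(3) = (4/2)*3^2 + 1*3 = 18 + 3 = 21
Step 3: F(0) = (4/2)*0^2 + 1*0 = 0.0 + 0 = 0.0
Step 4: nu([0,3]) = F(3) - F(0) = 21 - 0.0 = 21


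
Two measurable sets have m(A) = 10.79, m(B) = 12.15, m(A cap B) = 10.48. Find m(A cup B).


By inclusion-exclusion: m(A u B) = m(A) + m(B) - m(A n B)
= 10.79 + 12.15 - 10.48
= 12.46


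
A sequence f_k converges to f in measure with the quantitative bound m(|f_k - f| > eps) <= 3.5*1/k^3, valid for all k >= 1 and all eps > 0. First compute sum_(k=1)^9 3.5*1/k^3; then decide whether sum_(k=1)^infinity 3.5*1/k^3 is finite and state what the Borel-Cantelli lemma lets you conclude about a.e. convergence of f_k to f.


Step 1: List the terms 3.5*1/k^3 for k = 1 to 9:
  k=1: 3.5
  k=2: 0.4375
  k=3: 0.12963
  k=4: 0.054688
  k=5: 0.028
  k=6: 0.016204
  k=7: 0.010204
  k=8: 0.006836
  k=9: 0.004801
Step 2: Partial sum = 3.5 + 0.4375 + 0.12963 + 0.054688 + 0.028 + 0.016204 + 0.010204 + 0.006836 + 0.004801
     = 4.187862
Step 3: The full series sum_(k>=1) 3.5*1/k^3 converges (p-series with p = 3 > 1; a constant multiple of a convergent series converges).
Step 4: Fix eps > 0. Since sum_k m(|f_k - f| > eps) < infinity, the Borel-Cantelli lemma gives
        m(limsup_k {|f_k - f| > eps}) = 0, i.e. for a.e. x, |f_k(x) - f(x)| <= eps for all large k.
        Applying this with eps = 1/j for j = 1, 2, ... and intersecting the countably many full-measure sets,
        for a.e. x we get limsup_k |f_k(x) - f(x)| <= 1/j for every j, hence f_k -> f almost everywhere.
Conclusion: series converges; Borel-Cantelli yields f_k -> f a.e.


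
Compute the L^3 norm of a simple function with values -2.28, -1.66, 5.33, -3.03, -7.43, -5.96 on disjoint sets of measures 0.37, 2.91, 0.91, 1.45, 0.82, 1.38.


Step 1: Compute |f_i|^3 for each value:
  |-2.28|^3 = 11.852352
  |-1.66|^3 = 4.574296
  |5.33|^3 = 151.419437
  |-3.03|^3 = 27.818127
  |-7.43|^3 = 410.172407
  |-5.96|^3 = 211.708736
Step 2: Multiply by measures and sum:
  11.852352 * 0.37 = 4.38537
  4.574296 * 2.91 = 13.311201
  151.419437 * 0.91 = 137.791688
  27.818127 * 1.45 = 40.336284
  410.172407 * 0.82 = 336.341374
  211.708736 * 1.38 = 292.158056
Sum = 4.38537 + 13.311201 + 137.791688 + 40.336284 + 336.341374 + 292.158056 = 824.323973
Step 3: Take the p-th root:
||f||_3 = (824.323973)^(1/3) = 9.376325


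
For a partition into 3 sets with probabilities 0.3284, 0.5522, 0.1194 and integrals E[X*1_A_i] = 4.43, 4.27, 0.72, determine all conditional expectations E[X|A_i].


For each cell A_i: E[X|A_i] = E[X*1_A_i] / P(A_i)
Step 1: E[X|A_1] = 4.43 / 0.3284 = 13.489647
Step 2: E[X|A_2] = 4.27 / 0.5522 = 7.732706
Step 3: E[X|A_3] = 0.72 / 0.1194 = 6.030151
Verification: E[X] = sum E[X*1_A_i] = 4.43 + 4.27 + 0.72 = 9.42


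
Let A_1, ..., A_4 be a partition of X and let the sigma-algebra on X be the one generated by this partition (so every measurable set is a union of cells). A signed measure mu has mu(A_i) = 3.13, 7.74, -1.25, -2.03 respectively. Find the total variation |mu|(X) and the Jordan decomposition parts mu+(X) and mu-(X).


Step 1: Every measurable set is a union of atoms (the cells / points), so a Hahn decomposition is
  obtained by grouping atoms by sign: P = union of atoms with mu > 0, N = union of the remaining atoms.
  Atoms in P (indices): 1, 2;  atoms in N (indices): 3, 4
  Positive values: 3.13, 7.74
  Negative values: -1.25, -2.03
Step 2: mu+(X) = mu(P) = sum of positive atom values = 10.87
Step 3: mu-(X) = -mu(N) = sum of |negative atom values| = 3.28
Step 4: |mu|(X) = mu+(X) + mu-(X) = 10.87 + 3.28 = 14.15


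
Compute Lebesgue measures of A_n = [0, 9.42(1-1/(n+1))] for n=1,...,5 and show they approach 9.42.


By continuity of measure from below: if A_n increases to A, then m(A_n) -> m(A).
Here A = [0, 9.42], so m(A) = 9.42
Step 1: a_1 = 9.42*(1 - 1/2) = 4.71, m(A_1) = 4.71
Step 2: a_2 = 9.42*(1 - 1/3) = 6.28, m(A_2) = 6.28
Step 3: a_3 = 9.42*(1 - 1/4) = 7.065, m(A_3) = 7.065
Step 4: a_4 = 9.42*(1 - 1/5) = 7.536, m(A_4) = 7.536
Step 5: a_5 = 9.42*(1 - 1/6) = 7.85, m(A_5) = 7.85
Limit: m(A_n) -> m([0,9.42]) = 9.42


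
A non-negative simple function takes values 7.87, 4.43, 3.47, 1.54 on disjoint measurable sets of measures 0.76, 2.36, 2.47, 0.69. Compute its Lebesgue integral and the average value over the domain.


Step 1: Integral = sum(value_i * measure_i)
= 7.87*0.76 + 4.43*2.36 + 3.47*2.47 + 1.54*0.69
= 5.9812 + 10.4548 + 8.5709 + 1.0626
= 26.0695
Step 2: Total measure of domain = 0.76 + 2.36 + 2.47 + 0.69 = 6.28
Step 3: Average value = 26.0695 / 6.28 = 4.151194


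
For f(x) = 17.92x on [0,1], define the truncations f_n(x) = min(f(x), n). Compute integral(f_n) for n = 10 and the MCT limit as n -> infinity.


f(x) = 17.92x on [0,1]; f_n(x) = min(17.92x, n). At n = 10:
Step 1: f(x) reaches 10 at x = 10/17.92 = 0.558036
Step 2: integral(f_10) = integral(17.92x, 0, 0.558036) + integral(10, 0.558036, 1)
       = 17.92*0.558036^2/2 + 10*(1 - 0.558036)
       = 2.790179 + 4.419643
       = 7.209821
Step 3: As n -> infinity, f_n increases to f, so by MCT integral(f_n) -> integral(f) = 17.92/2 = 8.96.
Convergence: integral(f_10) = 7.209821 -> 8.96 as n -> infinity


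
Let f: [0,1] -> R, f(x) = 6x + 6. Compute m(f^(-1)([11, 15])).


f^(-1)([11, 15]) = {x : 11 <= 6x + 6 <= 15}
Solving: (11 - 6)/6 <= x <= (15 - 6)/6
= [0.833333, 1.5]
Intersecting with [0,1]: [0.833333, 1]
Measure = 1 - 0.833333 = 0.166667


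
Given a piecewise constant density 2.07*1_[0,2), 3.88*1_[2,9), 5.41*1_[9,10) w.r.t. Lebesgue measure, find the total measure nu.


Integrate each piece of the Radon-Nikodym derivative:
Step 1: integral_0^2 2.07 dx = 2.07*(2-0) = 2.07*2 = 4.14
Step 2: integral_2^9 3.88 dx = 3.88*(9-2) = 3.88*7 = 27.16
Step 3: integral_9^10 5.41 dx = 5.41*(10-9) = 5.41*1 = 5.41
Total: 4.14 + 27.16 + 5.41 = 36.71


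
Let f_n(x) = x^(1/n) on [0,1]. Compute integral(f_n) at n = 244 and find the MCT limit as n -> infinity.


At n = 244: f_244(x) = x^(1/244).
Step 1: integral(x^(1/244), 0, 1) = [x^(1/244+1) / (1/244+1)] from 0 to 1
     = 1 / (1/244 + 1) = 1 / ((244+1)/244) = 244/(244+1)
     = 244/245 = 0.995918
Step 2: As n -> infinity, f_n(x) = x^(1/n) -> 1 for x in (0,1], and f_n is increasing in n.
By MCT, lim_n integral(f_n) = integral(lim_n f_n) = integral(1, 0, 1) = 1.
Step 3: Verify convergence: 244/245 = 0.995918 -> 1


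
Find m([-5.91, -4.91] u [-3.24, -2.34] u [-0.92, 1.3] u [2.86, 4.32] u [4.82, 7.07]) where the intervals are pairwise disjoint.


For pairwise disjoint intervals, m(union) = sum of lengths.
= (-4.91 - -5.91) + (-2.34 - -3.24) + (1.3 - -0.92) + (4.32 - 2.86) + (7.07 - 4.82)
= 1 + 0.9 + 2.22 + 1.46 + 2.25
= 7.83


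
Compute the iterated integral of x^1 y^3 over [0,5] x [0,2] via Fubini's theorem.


By Fubini's theorem, the double integral factors as a product of single integrals:
Step 1: integral_0^5 x^1 dx = [x^2/2] from 0 to 5
     = 5^2/2 = 12.5
Step 2: integral_0^2 y^3 dy = [y^4/4] from 0 to 2
     = 2^4/4 = 4
Step 3: Double integral = 12.5 * 4 = 50


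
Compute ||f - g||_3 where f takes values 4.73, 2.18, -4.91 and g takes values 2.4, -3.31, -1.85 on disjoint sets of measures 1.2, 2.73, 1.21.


Step 1: Compute differences f_i - g_i:
  4.73 - 2.4 = 2.33
  2.18 - -3.31 = 5.49
  -4.91 - -1.85 = -3.06
Step 2: Compute |diff|^3 * measure for each set:
  |2.33|^3 * 1.2 = 12.649337 * 1.2 = 15.179204
  |5.49|^3 * 2.73 = 165.469149 * 2.73 = 451.730777
  |-3.06|^3 * 1.21 = 28.652616 * 1.21 = 34.669665
Step 3: Sum = 501.579647
Step 4: ||f-g||_3 = (501.579647)^(1/3) = 7.945355


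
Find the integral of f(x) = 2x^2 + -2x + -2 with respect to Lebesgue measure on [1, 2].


The Lebesgue integral of a Riemann-integrable function agrees with the Riemann integral.
Antiderivative F(x) = (2/3)x^3 + (-2/2)x^2 + -2x
F(2) = (2/3)*2^3 + (-2/2)*2^2 + -2*2
     = (2/3)*8 + (-2/2)*4 + -2*2
     = 5.333333 + -4 + -4
     = -2.666667
F(1) = -2.333333
Integral = F(2) - F(1) = -2.666667 - -2.333333 = -0.333333


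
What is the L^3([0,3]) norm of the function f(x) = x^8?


Step 1: ||f||_3 = (integral_0^3 |x^8|^3 dx)^(1/3)
     = (integral_0^3 x^24 dx)^(1/3)
Step 2: integral_0^3 x^24 dx = [x^25/(25)] from 0 to 3 = 3^25/25
     = 847288609443/25 = 3.389154e+10
Step 3: ||f||_3 = (3.389154e+10)^(1/3) = 3236.163484


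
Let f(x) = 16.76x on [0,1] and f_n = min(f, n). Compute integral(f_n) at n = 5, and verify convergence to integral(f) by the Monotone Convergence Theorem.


f(x) = 16.76x on [0,1]; f_n(x) = min(16.76x, n). At n = 5:
Step 1: f(x) reaches 5 at x = 5/16.76 = 0.298329
Step 2: integral(f_5) = integral(16.76x, 0, 0.298329) + integral(5, 0.298329, 1)
       = 16.76*0.298329^2/2 + 5*(1 - 0.298329)
       = 0.745823 + 3.508353
       = 4.254177
Step 3: As n -> infinity, f_n increases to f, so by MCT integral(f_n) -> integral(f) = 16.76/2 = 8.38.
Convergence: integral(f_5) = 4.254177 -> 8.38 as n -> infinity


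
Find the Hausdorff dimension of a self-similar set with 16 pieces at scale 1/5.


For a self-similar set with N copies scaled by 1/r:
dim_H = log(N)/log(r) = log(16)/log(5)
= 2.772589/1.609438
= 1.722706


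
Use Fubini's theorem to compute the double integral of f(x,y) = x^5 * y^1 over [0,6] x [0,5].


By Fubini's theorem, the double integral factors as a product of single integrals:
Step 1: integral_0^6 x^5 dx = [x^6/6] from 0 to 6
     = 6^6/6 = 7776
Step 2: integral_0^5 y^1 dy = [y^2/2] from 0 to 5
     = 5^2/2 = 12.5
Step 3: Double integral = 7776 * 12.5 = 97200


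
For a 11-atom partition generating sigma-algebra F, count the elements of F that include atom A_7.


Each element of F is a union of some subset S of the 11 atoms.
The element contains A_7 iff A_7 is in S.
So we count subsets S of {A_1,...,A_11} with A_7 in S: choose freely among the other 10 atoms.
Count = 2^(11-1) = 2^10 = 1024.


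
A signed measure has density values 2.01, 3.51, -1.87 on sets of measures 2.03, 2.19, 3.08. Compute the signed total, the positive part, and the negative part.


Step 1: Compute signed measure on each set:
  Set 1: 2.01 * 2.03 = 4.0803
  Set 2: 3.51 * 2.19 = 7.6869
  Set 3: -1.87 * 3.08 = -5.7596
Step 2: Total signed measure = (4.0803) + (7.6869) + (-5.7596)
     = 6.0076
Step 3: Positive part mu+(X) = sum of positive contributions = 11.7672
Step 4: Negative part mu-(X) = |sum of negative contributions| = 5.7596


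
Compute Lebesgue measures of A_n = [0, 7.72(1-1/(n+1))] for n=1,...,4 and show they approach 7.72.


By continuity of measure from below: if A_n increases to A, then m(A_n) -> m(A).
Here A = [0, 7.72], so m(A) = 7.72
Step 1: a_1 = 7.72*(1 - 1/2) = 3.86, m(A_1) = 3.86
Step 2: a_2 = 7.72*(1 - 1/3) = 5.1467, m(A_2) = 5.1467
Step 3: a_3 = 7.72*(1 - 1/4) = 5.79, m(A_3) = 5.79
Step 4: a_4 = 7.72*(1 - 1/5) = 6.176, m(A_4) = 6.176
Limit: m(A_n) -> m([0,7.72]) = 7.72


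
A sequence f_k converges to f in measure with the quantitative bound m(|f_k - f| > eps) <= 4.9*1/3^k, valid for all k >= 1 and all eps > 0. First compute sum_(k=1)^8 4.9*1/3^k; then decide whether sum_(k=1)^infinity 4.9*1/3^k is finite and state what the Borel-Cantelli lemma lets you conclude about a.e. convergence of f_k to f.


Step 1: List the terms 4.9*1/3^k for k = 1 to 8:
  k=1: 1.633333
  k=2: 0.544444
  k=3: 0.181481
  k=4: 0.060494
  k=5: 0.020165
  k=6: 0.006722
  k=7: 0.002241
  k=8: 7.468374e-04
Step 2: Partial sum = 1.633333 + 0.544444 + 0.181481 + 0.060494 + 0.020165 + 0.006722 + 0.002241 + 7.468374e-04
     = 2.449627
Step 3: The full series sum_(k>=1) 4.9*1/3^k converges (geometric series with ratio 1/3 < 1; a constant multiple of a convergent series converges).
Step 4: Fix eps > 0. Since sum_k m(|f_k - f| > eps) < infinity, the Borel-Cantelli lemma gives
        m(limsup_k {|f_k - f| > eps}) = 0, i.e. for a.e. x, |f_k(x) - f(x)| <= eps for all large k.
        Applying this with eps = 1/j for j = 1, 2, ... and intersecting the countably many full-measure sets,
        for a.e. x we get limsup_k |f_k(x) - f(x)| <= 1/j for every j, hence f_k -> f almost everywhere.
Conclusion: series converges; Borel-Cantelli yields f_k -> f a.e.


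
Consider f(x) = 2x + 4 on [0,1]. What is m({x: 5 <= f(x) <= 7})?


f^(-1)([5, 7]) = {x : 5 <= 2x + 4 <= 7}
Solving: (5 - 4)/2 <= x <= (7 - 4)/2
= [0.5, 1.5]
Intersecting with [0,1]: [0.5, 1]
Measure = 1 - 0.5 = 0.5


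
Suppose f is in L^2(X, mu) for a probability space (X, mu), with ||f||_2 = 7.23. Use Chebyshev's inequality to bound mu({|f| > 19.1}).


Chebyshev/Markov inequality: mu(|f| > eps) <= (||f||_p / eps)^p
Step 1: ||f||_2 / eps = 7.23 / 19.1 = 0.378534
Step 2: Raise to power p = 2:
  (0.378534)^2 = 0.143288
Step 3: Therefore mu(|f| > 19.1) <= 0.143288


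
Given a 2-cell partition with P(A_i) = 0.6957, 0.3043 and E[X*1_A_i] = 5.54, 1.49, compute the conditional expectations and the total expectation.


For each cell A_i: E[X|A_i] = E[X*1_A_i] / P(A_i)
Step 1: E[X|A_1] = 5.54 / 0.6957 = 7.963203
Step 2: E[X|A_2] = 1.49 / 0.3043 = 4.896484
Verification: E[X] = sum E[X*1_A_i] = 5.54 + 1.49 = 7.03


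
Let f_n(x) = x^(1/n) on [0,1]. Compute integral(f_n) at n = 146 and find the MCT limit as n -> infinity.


At n = 146: f_146(x) = x^(1/146).
Step 1: integral(x^(1/146), 0, 1) = [x^(1/146+1) / (1/146+1)] from 0 to 1
     = 1 / (1/146 + 1) = 1 / ((146+1)/146) = 146/(146+1)
     = 146/147 = 0.993197
Step 2: As n -> infinity, f_n(x) = x^(1/n) -> 1 for x in (0,1], and f_n is increasing in n.
By MCT, lim_n integral(f_n) = integral(lim_n f_n) = integral(1, 0, 1) = 1.
Step 3: Verify convergence: 146/147 = 0.993197 -> 1


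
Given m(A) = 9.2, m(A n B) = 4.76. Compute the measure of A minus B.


m(A \ B) = m(A) - m(A n B)
= 9.2 - 4.76
= 4.44


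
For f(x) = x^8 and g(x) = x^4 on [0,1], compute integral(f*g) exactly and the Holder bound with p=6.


Step 1: Exact integral of f*g = integral(x^12, 0, 1) = 1/13
     = 0.076923
Step 2: Holder bound with p=6, q=1.2:
  ||f||_p = (integral x^48 dx)^(1/6) = (1/49)^(1/6) = 0.522758
  ||g||_q = (integral x^4.8 dx)^(1/1.2) = (1/5.8)^(1/1.2) = 0.231105
Step 3: Holder bound = ||f||_p * ||g||_q = 0.522758 * 0.231105 = 0.120812
Verification: 0.076923 <= 0.120812 (Holder holds)


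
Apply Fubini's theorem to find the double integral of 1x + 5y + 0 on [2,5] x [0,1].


By Fubini, integrate in x first, then y.
Step 1: Fix y, integrate over x in [2,5]:
  integral(1x + 5y + 0, x=2..5)
  = 1*(5^2 - 2^2)/2 + (5y + 0)*(5 - 2)
  = 10.5 + (5y + 0)*3
  = 10.5 + 15y + 0
  = 10.5 + 15y
Step 2: Integrate over y in [0,1]:
  integral(10.5 + 15y, y=0..1)
  = 10.5*1 + 15*(1^2 - 0^2)/2
  = 10.5 + 7.5
  = 18


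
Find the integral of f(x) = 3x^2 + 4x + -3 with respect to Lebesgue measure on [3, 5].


The Lebesgue integral of a Riemann-integrable function agrees with the Riemann integral.
Antiderivative F(x) = (3/3)x^3 + (4/2)x^2 + -3x
F(5) = (3/3)*5^3 + (4/2)*5^2 + -3*5
     = (3/3)*125 + (4/2)*25 + -3*5
     = 125 + 50 + -15
     = 160
F(3) = 36
Integral = F(5) - F(3) = 160 - 36 = 124


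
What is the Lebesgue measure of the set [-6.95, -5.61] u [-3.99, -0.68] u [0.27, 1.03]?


For pairwise disjoint intervals, m(union) = sum of lengths.
= (-5.61 - -6.95) + (-0.68 - -3.99) + (1.03 - 0.27)
= 1.34 + 3.31 + 0.76
= 5.41


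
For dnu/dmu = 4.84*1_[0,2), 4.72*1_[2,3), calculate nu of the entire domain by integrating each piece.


Integrate each piece of the Radon-Nikodym derivative:
Step 1: integral_0^2 4.84 dx = 4.84*(2-0) = 4.84*2 = 9.68
Step 2: integral_2^3 4.72 dx = 4.72*(3-2) = 4.72*1 = 4.72
Total: 9.68 + 4.72 = 14.4


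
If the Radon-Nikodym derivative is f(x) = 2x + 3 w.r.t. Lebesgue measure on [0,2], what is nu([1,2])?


nu(A) = integral_A (dnu/dmu) dmu = integral_1^2 (2x + 3) dx
Step 1: Antiderivative F(x) = (2/2)x^2 + 3x
Step 2: F(2) = (2/2)*2^2 + 3*2 = 4 + 6 = 10
Step 3: F(1) = (2/2)*1^2 + 3*1 = 1 + 3 = 4
Step 4: nu([1,2]) = F(2) - F(1) = 10 - 4 = 6


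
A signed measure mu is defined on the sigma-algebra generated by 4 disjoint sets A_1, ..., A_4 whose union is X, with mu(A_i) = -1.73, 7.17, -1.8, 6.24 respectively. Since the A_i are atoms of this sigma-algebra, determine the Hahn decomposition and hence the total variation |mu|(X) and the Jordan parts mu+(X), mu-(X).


Step 1: Every measurable set is a union of atoms (the cells / points), so a Hahn decomposition is
  obtained by grouping atoms by sign: P = union of atoms with mu > 0, N = union of the remaining atoms.
  Atoms in P (indices): 2, 4;  atoms in N (indices): 1, 3
  Positive values: 7.17, 6.24
  Negative values: -1.73, -1.8
Step 2: mu+(X) = mu(P) = sum of positive atom values = 13.41
Step 3: mu-(X) = -mu(N) = sum of |negative atom values| = 3.53
Step 4: |mu|(X) = mu+(X) + mu-(X) = 13.41 + 3.53 = 16.94


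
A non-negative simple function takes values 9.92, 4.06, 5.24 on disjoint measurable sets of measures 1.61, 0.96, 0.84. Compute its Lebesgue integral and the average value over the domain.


Step 1: Integral = sum(value_i * measure_i)
= 9.92*1.61 + 4.06*0.96 + 5.24*0.84
= 15.9712 + 3.8976 + 4.4016
= 24.2704
Step 2: Total measure of domain = 1.61 + 0.96 + 0.84 = 3.41
Step 3: Average value = 24.2704 / 3.41 = 7.117419


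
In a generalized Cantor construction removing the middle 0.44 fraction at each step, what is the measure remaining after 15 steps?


Step 1: At each step, fraction remaining = 1 - 0.44 = 0.56
Step 2: After 15 steps, measure = (0.56)^15
Result = 1.670400e-04


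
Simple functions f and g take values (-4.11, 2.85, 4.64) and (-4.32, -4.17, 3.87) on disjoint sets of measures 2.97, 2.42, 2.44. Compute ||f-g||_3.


Step 1: Compute differences f_i - g_i:
  -4.11 - -4.32 = 0.21
  2.85 - -4.17 = 7.02
  4.64 - 3.87 = 0.77
Step 2: Compute |diff|^3 * measure for each set:
  |0.21|^3 * 2.97 = 0.009261 * 2.97 = 0.027505
  |7.02|^3 * 2.42 = 345.948408 * 2.42 = 837.195147
  |0.77|^3 * 2.44 = 0.456533 * 2.44 = 1.113941
Step 3: Sum = 838.336593
Step 4: ||f-g||_3 = (838.336593)^(1/3) = 9.429156


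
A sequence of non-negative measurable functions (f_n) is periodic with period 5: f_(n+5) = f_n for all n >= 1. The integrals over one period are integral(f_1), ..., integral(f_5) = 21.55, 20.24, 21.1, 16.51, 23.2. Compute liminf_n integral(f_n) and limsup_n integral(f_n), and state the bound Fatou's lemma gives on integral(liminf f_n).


The sequence (integral(f_n)) is periodic with period 5, repeating the values 21.55, 20.24, 21.1, 16.51, 23.2 indefinitely.
Step 1: For a periodic sequence, every tail (a_m, a_(m+1), ...) contains all 5 period values infinitely often.
Step 2: Hence inf of every tail = min of the period values = min(21.55, 20.24, 21.1, 16.51, 23.2) = 16.51.
        liminf_n integral(f_n) = sup over m of (inf of tail from m) = 16.51.
Step 3: Similarly sup of every tail = max of the period values = 23.2.
        limsup_n integral(f_n) = 23.2.
Step 4: Fatou's lemma: integral(liminf_n f_n) <= liminf_n integral(f_n) = 16.51.
        So the integral of the pointwise liminf is at most 16.51.


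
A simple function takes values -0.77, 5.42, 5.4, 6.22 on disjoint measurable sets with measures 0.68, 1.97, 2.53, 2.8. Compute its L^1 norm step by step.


Step 1: Compute |f_i|^1 for each value:
  |-0.77|^1 = 0.77
  |5.42|^1 = 5.42
  |5.4|^1 = 5.4
  |6.22|^1 = 6.22
Step 2: Multiply by measures and sum:
  0.77 * 0.68 = 0.5236
  5.42 * 1.97 = 10.6774
  5.4 * 2.53 = 13.662
  6.22 * 2.8 = 17.416
Sum = 0.5236 + 10.6774 + 13.662 + 17.416 = 42.279
Step 3: Take the p-th root:
||f||_1 = (42.279)^(1/1) = 42.279


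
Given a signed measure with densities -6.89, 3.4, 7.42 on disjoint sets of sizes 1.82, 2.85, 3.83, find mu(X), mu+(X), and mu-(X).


Step 1: Compute signed measure on each set:
  Set 1: -6.89 * 1.82 = -12.5398
  Set 2: 3.4 * 2.85 = 9.69
  Set 3: 7.42 * 3.83 = 28.4186
Step 2: Total signed measure = (-12.5398) + (9.69) + (28.4186)
     = 25.5688
Step 3: Positive part mu+(X) = sum of positive contributions = 38.1086
Step 4: Negative part mu-(X) = |sum of negative contributions| = 12.5398


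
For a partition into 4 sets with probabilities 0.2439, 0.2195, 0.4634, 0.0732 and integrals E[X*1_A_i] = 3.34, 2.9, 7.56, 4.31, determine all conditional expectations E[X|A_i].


For each cell A_i: E[X|A_i] = E[X*1_A_i] / P(A_i)
Step 1: E[X|A_1] = 3.34 / 0.2439 = 13.694137
Step 2: E[X|A_2] = 2.9 / 0.2195 = 13.211845
Step 3: E[X|A_3] = 7.56 / 0.4634 = 16.314199
Step 4: E[X|A_4] = 4.31 / 0.0732 = 58.879781
Verification: E[X] = sum E[X*1_A_i] = 3.34 + 2.9 + 7.56 + 4.31 = 18.11


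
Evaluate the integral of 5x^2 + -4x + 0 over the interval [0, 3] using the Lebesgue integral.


The Lebesgue integral of a Riemann-integrable function agrees with the Riemann integral.
Antiderivative F(x) = (5/3)x^3 + (-4/2)x^2 + 0x
F(3) = (5/3)*3^3 + (-4/2)*3^2 + 0*3
     = (5/3)*27 + (-4/2)*9 + 0*3
     = 45 + -18 + 0
     = 27
F(0) = 0.0
Integral = F(3) - F(0) = 27 - 0.0 = 27


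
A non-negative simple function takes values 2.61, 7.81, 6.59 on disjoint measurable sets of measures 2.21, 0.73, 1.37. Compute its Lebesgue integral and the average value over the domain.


Step 1: Integral = sum(value_i * measure_i)
= 2.61*2.21 + 7.81*0.73 + 6.59*1.37
= 5.7681 + 5.7013 + 9.0283
= 20.4977
Step 2: Total measure of domain = 2.21 + 0.73 + 1.37 = 4.31
Step 3: Average value = 20.4977 / 4.31 = 4.755847


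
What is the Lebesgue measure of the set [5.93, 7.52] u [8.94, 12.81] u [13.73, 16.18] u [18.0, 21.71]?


For pairwise disjoint intervals, m(union) = sum of lengths.
= (7.52 - 5.93) + (12.81 - 8.94) + (16.18 - 13.73) + (21.71 - 18.0)
= 1.59 + 3.87 + 2.45 + 3.71
= 11.62


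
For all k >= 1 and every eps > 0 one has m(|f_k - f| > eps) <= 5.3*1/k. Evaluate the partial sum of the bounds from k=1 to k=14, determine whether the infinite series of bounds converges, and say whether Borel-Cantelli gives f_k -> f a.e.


Step 1: List the terms 5.3*1/k for k = 1 to 14:
  k=1: 5.3
  k=2: 2.65
  k=3: 1.766667
  k=4: 1.325
  k=5: 1.06
  k=6: 0.883333
  k=7: 0.757143
  k=8: 0.6625
  k=9: 0.588889
  k=10: 0.53
  k=11: 0.481818
  k=12: 0.441667
  k=13: 0.407692
  k=14: 0.378571
Step 2: Partial sum = 5.3 + 2.65 + 1.766667 + 1.325 + 1.06 + 0.883333 + 0.757143 + 0.6625 + 0.588889 + 0.53 + 0.481818 + 0.441667 + 0.407692 + 0.378571
     = 17.23328
Step 3: The full series sum_(k>=1) 5.3*1/k diverges (harmonic series, p = 1; a nonzero constant multiple of a divergent series diverges).
Step 4: The (first) Borel-Cantelli lemma requires a summable sequence of measures, so it does not apply here;
        from this bound alone no conclusion about a.e. convergence can be drawn (convergence in measure still
        gives an a.e.-convergent subsequence, but not a.e. convergence of the whole sequence).
Conclusion: series diverges; Borel-Cantelli is inconclusive about a.e. convergence of f_k.


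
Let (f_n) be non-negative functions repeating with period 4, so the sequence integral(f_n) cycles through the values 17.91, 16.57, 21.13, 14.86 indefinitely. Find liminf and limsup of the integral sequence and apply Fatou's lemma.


The sequence (integral(f_n)) is periodic with period 4, repeating the values 17.91, 16.57, 21.13, 14.86 indefinitely.
Step 1: For a periodic sequence, every tail (a_m, a_(m+1), ...) contains all 4 period values infinitely often.
Step 2: Hence inf of every tail = min of the period values = min(17.91, 16.57, 21.13, 14.86) = 14.86.
        liminf_n integral(f_n) = sup over m of (inf of tail from m) = 14.86.
Step 3: Similarly sup of every tail = max of the period values = 21.13.
        limsup_n integral(f_n) = 21.13.
Step 4: Fatou's lemma: integral(liminf_n f_n) <= liminf_n integral(f_n) = 14.86.
        So the integral of the pointwise liminf is at most 14.86.


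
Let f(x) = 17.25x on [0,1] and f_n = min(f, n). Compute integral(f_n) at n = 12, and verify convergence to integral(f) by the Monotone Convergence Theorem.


f(x) = 17.25x on [0,1]; f_n(x) = min(17.25x, n). At n = 12:
Step 1: f(x) reaches 12 at x = 12/17.25 = 0.695652
Step 2: integral(f_12) = integral(17.25x, 0, 0.695652) + integral(12, 0.695652, 1)
       = 17.25*0.695652^2/2 + 12*(1 - 0.695652)
       = 4.173913 + 3.652174
       = 7.826087
Step 3: As n -> infinity, f_n increases to f, so by MCT integral(f_n) -> integral(f) = 17.25/2 = 8.625.
Convergence: integral(f_12) = 7.826087 -> 8.625 as n -> infinity


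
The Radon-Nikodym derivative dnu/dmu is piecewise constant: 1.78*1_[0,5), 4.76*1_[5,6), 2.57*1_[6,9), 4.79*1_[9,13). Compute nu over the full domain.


Integrate each piece of the Radon-Nikodym derivative:
Step 1: integral_0^5 1.78 dx = 1.78*(5-0) = 1.78*5 = 8.9
Step 2: integral_5^6 4.76 dx = 4.76*(6-5) = 4.76*1 = 4.76
Step 3: integral_6^9 2.57 dx = 2.57*(9-6) = 2.57*3 = 7.71
Step 4: integral_9^13 4.79 dx = 4.79*(13-9) = 4.79*4 = 19.16
Total: 8.9 + 4.76 + 7.71 + 19.16 = 40.53


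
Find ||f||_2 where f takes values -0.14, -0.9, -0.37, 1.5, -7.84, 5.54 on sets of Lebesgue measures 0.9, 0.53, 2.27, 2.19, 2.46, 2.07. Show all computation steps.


Step 1: Compute |f_i|^2 for each value:
  |-0.14|^2 = 0.0196
  |-0.9|^2 = 0.81
  |-0.37|^2 = 0.1369
  |1.5|^2 = 2.25
  |-7.84|^2 = 61.4656
  |5.54|^2 = 30.6916
Step 2: Multiply by measures and sum:
  0.0196 * 0.9 = 0.01764
  0.81 * 0.53 = 0.4293
  0.1369 * 2.27 = 0.310763
  2.25 * 2.19 = 4.9275
  61.4656 * 2.46 = 151.205376
  30.6916 * 2.07 = 63.531612
Sum = 0.01764 + 0.4293 + 0.310763 + 4.9275 + 151.205376 + 63.531612 = 220.422191
Step 3: Take the p-th root:
||f||_2 = (220.422191)^(1/2) = 14.846622


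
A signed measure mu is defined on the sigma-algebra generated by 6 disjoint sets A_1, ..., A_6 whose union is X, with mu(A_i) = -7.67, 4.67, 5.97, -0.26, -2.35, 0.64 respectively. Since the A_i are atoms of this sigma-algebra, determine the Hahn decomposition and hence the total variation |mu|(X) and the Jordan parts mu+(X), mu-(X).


Step 1: Every measurable set is a union of atoms (the cells / points), so a Hahn decomposition is
  obtained by grouping atoms by sign: P = union of atoms with mu > 0, N = union of the remaining atoms.
  Atoms in P (indices): 2, 3, 6;  atoms in N (indices): 1, 4, 5
  Positive values: 4.67, 5.97, 0.64
  Negative values: -7.67, -0.26, -2.35
Step 2: mu+(X) = mu(P) = sum of positive atom values = 11.28
Step 3: mu-(X) = -mu(N) = sum of |negative atom values| = 10.28
Step 4: |mu|(X) = mu+(X) + mu-(X) = 11.28 + 10.28 = 21.56


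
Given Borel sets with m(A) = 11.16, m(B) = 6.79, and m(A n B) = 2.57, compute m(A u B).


By inclusion-exclusion: m(A u B) = m(A) + m(B) - m(A n B)
= 11.16 + 6.79 - 2.57
= 15.38


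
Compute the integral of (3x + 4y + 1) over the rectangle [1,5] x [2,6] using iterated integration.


By Fubini, integrate in x first, then y.
Step 1: Fix y, integrate over x in [1,5]:
  integral(3x + 4y + 1, x=1..5)
  = 3*(5^2 - 1^2)/2 + (4y + 1)*(5 - 1)
  = 36 + (4y + 1)*4
  = 36 + 16y + 4
  = 40 + 16y
Step 2: Integrate over y in [2,6]:
  integral(40 + 16y, y=2..6)
  = 40*4 + 16*(6^2 - 2^2)/2
  = 160 + 256
  = 416


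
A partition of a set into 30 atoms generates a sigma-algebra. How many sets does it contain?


Each element of the sigma-algebra is a union of some subset of the 30 atoms.
The number of such subsets is 2^30 = 1073741824.


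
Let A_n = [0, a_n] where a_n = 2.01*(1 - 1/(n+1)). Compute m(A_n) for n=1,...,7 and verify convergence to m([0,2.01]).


By continuity of measure from below: if A_n increases to A, then m(A_n) -> m(A).
Here A = [0, 2.01], so m(A) = 2.01
Step 1: a_1 = 2.01*(1 - 1/2) = 1.005, m(A_1) = 1.005
Step 2: a_2 = 2.01*(1 - 1/3) = 1.34, m(A_2) = 1.34
Step 3: a_3 = 2.01*(1 - 1/4) = 1.5075, m(A_3) = 1.5075
Step 4: a_4 = 2.01*(1 - 1/5) = 1.608, m(A_4) = 1.608
Step 5: a_5 = 2.01*(1 - 1/6) = 1.675, m(A_5) = 1.675
Step 6: a_6 = 2.01*(1 - 1/7) = 1.7229, m(A_6) = 1.7229
Step 7: a_7 = 2.01*(1 - 1/8) = 1.7587, m(A_7) = 1.7587
Limit: m(A_n) -> m([0,2.01]) = 2.01


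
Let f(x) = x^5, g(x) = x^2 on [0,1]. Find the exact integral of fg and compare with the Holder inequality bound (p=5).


Step 1: Exact integral of f*g = integral(x^7, 0, 1) = 1/8
     = 0.125
Step 2: Holder bound with p=5, q=1.25:
  ||f||_p = (integral x^25 dx)^(1/5) = (1/26)^(1/5) = 0.521201
  ||g||_q = (integral x^2.5 dx)^(1/1.25) = (1/3.5)^(1/1.25) = 0.367067
Step 3: Holder bound = ||f||_p * ||g||_q = 0.521201 * 0.367067 = 0.191316
Verification: 0.125 <= 0.191316 (Holder holds)
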